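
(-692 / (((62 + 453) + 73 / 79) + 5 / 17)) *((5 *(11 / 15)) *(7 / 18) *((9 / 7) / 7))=-5111458 / 14558901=-0.35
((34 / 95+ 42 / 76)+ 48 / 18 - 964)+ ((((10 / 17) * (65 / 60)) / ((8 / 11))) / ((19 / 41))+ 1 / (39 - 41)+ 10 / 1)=-24522987 / 25840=-949.03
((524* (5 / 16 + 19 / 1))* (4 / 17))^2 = 1638549441 / 289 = 5669721.25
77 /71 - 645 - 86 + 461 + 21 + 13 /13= -17531 /71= -246.92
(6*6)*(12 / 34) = 216 / 17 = 12.71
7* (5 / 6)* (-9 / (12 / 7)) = -245 / 8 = -30.62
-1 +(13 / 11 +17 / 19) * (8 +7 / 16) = 16.52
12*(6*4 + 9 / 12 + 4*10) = 777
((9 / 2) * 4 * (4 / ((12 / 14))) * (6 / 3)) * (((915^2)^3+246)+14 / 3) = 98590676386568667112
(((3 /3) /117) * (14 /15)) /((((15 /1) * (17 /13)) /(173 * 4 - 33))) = 9226 /34425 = 0.27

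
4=4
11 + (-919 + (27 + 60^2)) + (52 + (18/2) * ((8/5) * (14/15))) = 69611/25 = 2784.44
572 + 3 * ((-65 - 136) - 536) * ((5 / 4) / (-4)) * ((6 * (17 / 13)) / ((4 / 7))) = 4184587 / 416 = 10059.10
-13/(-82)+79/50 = 1782/1025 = 1.74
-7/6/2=-7/12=-0.58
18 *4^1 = 72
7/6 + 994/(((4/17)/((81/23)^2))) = 83152685/1587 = 52396.15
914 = 914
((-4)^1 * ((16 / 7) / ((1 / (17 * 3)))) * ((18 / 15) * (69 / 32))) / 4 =-10557 / 35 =-301.63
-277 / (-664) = 277 / 664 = 0.42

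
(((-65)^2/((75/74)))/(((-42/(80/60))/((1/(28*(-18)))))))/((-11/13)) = -81289/261954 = -0.31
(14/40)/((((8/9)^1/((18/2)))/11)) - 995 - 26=-157123/160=-982.02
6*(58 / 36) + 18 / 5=199 / 15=13.27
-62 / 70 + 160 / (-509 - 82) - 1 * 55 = -1161596 / 20685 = -56.16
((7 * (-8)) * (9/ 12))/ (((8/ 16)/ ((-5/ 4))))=105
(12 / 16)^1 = 3 / 4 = 0.75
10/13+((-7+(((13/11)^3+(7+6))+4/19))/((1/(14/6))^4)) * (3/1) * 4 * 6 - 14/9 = 49639078316/2958813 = 16776.69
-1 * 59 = -59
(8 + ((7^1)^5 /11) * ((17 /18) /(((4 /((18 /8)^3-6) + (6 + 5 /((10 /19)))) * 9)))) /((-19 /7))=-59485517 /9034443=-6.58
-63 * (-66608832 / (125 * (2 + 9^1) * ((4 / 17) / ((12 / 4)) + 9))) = 214014177216 / 636625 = 336169.92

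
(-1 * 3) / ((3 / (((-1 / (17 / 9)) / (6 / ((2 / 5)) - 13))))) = 0.26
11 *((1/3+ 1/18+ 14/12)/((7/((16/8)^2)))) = 88/9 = 9.78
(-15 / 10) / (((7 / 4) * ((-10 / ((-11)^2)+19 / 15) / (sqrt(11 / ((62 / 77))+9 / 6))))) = -10890 * sqrt(14570) / 466333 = -2.82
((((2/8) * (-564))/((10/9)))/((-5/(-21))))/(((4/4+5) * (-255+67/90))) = 11421/32690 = 0.35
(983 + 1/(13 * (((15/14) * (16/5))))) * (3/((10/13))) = 306703/80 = 3833.79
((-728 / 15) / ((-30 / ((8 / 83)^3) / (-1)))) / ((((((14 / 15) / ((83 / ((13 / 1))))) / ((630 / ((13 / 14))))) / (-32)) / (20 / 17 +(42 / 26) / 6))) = 6155993088 / 19792097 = 311.03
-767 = -767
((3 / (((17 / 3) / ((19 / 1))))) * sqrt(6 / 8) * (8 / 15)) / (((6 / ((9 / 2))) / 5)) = 171 * sqrt(3) / 17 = 17.42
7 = 7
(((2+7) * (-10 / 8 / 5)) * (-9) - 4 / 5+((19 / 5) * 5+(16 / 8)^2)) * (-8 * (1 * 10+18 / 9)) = -20376 / 5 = -4075.20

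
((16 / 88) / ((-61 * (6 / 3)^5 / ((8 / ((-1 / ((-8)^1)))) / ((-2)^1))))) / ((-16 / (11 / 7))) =-1 / 3416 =-0.00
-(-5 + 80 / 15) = -1 / 3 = -0.33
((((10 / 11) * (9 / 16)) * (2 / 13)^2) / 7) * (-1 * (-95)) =4275 / 26026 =0.16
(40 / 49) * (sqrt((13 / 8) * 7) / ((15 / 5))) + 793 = 10 * sqrt(182) / 147 + 793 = 793.92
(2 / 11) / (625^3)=2 / 2685546875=0.00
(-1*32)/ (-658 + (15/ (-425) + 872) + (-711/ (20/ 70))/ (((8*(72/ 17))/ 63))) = 348160/ 48014419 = 0.01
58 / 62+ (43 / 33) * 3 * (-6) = -7679 / 341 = -22.52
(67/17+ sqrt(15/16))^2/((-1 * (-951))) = 67 * sqrt(15)/32334+ 76159/4397424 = 0.03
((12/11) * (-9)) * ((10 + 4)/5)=-1512/55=-27.49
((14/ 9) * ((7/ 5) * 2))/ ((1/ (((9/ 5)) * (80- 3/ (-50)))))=392294/ 625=627.67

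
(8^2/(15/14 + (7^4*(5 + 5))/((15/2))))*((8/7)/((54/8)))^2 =131072/228786201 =0.00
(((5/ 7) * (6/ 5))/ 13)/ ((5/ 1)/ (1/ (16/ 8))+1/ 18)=108/ 16471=0.01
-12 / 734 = -0.02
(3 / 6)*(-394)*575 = -113275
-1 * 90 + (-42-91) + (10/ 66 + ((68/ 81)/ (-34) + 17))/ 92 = -4566124/ 20493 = -222.81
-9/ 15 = -3/ 5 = -0.60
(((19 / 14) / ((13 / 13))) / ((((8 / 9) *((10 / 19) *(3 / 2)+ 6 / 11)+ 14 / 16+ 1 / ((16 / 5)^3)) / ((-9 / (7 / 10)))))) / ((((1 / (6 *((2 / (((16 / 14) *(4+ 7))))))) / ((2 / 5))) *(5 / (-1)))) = 39923712 / 62684615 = 0.64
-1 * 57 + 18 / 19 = -1065 / 19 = -56.05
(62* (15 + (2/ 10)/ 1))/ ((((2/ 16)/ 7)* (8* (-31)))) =-1064/ 5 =-212.80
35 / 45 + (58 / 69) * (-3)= -361 / 207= -1.74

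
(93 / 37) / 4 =93 / 148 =0.63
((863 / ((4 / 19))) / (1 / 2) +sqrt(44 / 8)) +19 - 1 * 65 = sqrt(22) / 2 +16305 / 2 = 8154.85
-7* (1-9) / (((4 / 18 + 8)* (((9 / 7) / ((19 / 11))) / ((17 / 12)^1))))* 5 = 79135 / 1221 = 64.81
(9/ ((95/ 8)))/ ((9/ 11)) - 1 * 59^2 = -330607/ 95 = -3480.07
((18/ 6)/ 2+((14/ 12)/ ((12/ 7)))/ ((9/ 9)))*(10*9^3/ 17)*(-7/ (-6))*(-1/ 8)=-148365/ 1088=-136.36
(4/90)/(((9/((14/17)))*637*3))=0.00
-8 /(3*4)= -2 /3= -0.67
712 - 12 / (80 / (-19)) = 14297 / 20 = 714.85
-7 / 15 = -0.47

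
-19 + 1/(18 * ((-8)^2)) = -21887/1152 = -19.00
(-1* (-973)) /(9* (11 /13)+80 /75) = 189735 /1693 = 112.07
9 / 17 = 0.53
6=6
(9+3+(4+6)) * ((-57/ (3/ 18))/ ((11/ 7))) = -4788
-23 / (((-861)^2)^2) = -23 / 549556825041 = -0.00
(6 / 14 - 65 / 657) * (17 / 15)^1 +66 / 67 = 6279734 / 4621995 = 1.36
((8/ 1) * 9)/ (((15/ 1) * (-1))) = -4.80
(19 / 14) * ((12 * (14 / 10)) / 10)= 57 / 25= 2.28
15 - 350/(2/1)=-160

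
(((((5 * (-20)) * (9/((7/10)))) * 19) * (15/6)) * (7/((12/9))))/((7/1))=-320625/7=-45803.57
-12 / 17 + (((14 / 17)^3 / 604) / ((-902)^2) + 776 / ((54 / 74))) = 8659281514128101 / 8148366507402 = 1062.70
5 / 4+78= 317 / 4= 79.25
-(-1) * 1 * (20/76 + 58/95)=83/95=0.87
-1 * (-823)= 823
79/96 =0.82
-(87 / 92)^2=-7569 / 8464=-0.89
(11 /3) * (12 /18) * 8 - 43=-211 /9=-23.44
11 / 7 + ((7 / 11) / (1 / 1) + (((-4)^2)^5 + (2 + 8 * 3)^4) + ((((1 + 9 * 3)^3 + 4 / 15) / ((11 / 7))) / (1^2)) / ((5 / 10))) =1771184942 / 1155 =1533493.46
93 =93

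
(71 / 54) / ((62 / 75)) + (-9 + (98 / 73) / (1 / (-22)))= -3009733 / 81468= -36.94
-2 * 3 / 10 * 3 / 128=-9 / 640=-0.01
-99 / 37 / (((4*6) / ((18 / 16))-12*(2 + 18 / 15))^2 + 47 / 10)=-44550 / 4927919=-0.01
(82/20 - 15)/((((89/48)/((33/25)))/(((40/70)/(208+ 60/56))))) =-0.02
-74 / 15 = -4.93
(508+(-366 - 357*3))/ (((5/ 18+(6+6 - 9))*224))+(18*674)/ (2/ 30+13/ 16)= 19238617269/ 1394288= 13798.17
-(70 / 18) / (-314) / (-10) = -7 / 5652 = -0.00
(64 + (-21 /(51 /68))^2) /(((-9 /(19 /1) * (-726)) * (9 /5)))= 40280 /29403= 1.37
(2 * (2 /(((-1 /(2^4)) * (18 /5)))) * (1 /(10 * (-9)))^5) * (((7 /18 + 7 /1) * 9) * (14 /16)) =931 /5314410000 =0.00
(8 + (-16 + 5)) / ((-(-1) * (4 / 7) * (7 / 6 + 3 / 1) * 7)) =-9 / 50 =-0.18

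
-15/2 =-7.50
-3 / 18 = -1 / 6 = -0.17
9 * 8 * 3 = 216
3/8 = 0.38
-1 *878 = -878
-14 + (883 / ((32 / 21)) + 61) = 20047 / 32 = 626.47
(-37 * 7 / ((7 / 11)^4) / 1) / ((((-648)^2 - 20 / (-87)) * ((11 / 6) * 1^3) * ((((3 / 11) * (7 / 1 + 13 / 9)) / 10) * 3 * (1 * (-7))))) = 706940685 / 1666538162492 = 0.00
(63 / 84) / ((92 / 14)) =21 / 184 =0.11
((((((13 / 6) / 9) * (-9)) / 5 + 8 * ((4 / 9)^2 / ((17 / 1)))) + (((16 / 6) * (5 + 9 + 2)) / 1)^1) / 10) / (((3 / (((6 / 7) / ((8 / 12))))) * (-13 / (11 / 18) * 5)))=-6411163 / 375921000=-0.02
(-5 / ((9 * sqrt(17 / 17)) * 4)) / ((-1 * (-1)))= -5 / 36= -0.14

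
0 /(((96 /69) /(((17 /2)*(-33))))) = 0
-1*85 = -85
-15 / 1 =-15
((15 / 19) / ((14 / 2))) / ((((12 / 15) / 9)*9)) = 75 / 532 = 0.14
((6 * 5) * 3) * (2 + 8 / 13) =3060 / 13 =235.38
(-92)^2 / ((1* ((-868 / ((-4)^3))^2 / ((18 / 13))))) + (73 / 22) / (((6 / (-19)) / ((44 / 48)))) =4767242369 / 88150608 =54.08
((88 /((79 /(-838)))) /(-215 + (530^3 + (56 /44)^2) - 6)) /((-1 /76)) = 678149824 /1423113145945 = 0.00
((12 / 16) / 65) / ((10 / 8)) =3 / 325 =0.01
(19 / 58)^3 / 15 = 6859 / 2926680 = 0.00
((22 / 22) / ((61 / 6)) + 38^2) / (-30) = -8809 / 183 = -48.14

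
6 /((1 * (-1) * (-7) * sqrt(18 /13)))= sqrt(26) /7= 0.73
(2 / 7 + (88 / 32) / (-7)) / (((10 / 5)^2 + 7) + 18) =-3 / 812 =-0.00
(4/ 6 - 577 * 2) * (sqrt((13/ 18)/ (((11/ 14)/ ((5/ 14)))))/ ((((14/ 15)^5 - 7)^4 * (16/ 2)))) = -31959411905765533447265625 * sqrt(1430)/ 22927933029539755785222652844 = -0.05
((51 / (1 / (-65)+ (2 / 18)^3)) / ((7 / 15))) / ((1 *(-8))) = 36249525 / 37184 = 974.87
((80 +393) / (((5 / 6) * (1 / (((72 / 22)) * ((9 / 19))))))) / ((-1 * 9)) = -9288 / 95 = -97.77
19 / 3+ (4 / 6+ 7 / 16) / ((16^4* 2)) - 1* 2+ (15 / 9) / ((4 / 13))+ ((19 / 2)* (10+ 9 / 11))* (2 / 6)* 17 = 40978874951 / 69206016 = 592.13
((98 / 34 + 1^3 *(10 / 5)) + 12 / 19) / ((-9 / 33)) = -19591 / 969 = -20.22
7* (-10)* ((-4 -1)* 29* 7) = 71050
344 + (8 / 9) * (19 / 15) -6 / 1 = 45782 / 135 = 339.13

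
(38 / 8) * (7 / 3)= 133 / 12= 11.08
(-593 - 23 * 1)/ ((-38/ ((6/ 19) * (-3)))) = -5544/ 361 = -15.36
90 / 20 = 9 / 2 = 4.50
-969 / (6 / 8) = -1292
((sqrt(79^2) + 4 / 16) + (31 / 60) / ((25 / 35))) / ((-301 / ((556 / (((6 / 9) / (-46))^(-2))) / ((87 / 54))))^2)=7416790912 / 1599195630366075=0.00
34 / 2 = 17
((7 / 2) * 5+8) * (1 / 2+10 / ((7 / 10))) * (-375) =-3958875 / 28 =-141388.39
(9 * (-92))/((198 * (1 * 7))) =-46/77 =-0.60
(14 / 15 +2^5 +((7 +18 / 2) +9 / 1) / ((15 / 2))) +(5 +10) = 769 / 15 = 51.27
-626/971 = -0.64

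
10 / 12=0.83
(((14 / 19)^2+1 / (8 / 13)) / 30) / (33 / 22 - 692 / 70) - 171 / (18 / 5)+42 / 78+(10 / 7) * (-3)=-7907155775 / 154268296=-51.26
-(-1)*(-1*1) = -1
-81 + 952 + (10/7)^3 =299753/343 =873.92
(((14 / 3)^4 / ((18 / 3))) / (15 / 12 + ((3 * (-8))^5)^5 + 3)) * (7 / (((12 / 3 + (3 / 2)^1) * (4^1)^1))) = -268912 / 342247270225997708606629898583495626367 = -0.00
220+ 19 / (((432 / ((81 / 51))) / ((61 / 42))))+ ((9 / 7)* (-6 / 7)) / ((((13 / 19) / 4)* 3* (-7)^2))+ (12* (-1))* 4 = 8764549357 / 50939616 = 172.06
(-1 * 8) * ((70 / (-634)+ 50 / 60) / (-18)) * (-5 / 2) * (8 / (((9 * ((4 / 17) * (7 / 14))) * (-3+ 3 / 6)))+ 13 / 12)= 479875 / 308124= 1.56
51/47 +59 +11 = 3341/47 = 71.09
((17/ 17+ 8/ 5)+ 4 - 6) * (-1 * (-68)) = 40.80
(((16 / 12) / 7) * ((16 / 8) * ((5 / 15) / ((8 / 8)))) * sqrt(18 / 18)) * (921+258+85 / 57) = 538304 / 3591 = 149.90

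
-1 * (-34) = 34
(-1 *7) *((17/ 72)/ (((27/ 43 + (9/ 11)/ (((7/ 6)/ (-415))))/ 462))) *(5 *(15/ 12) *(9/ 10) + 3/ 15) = 7068915469/ 461544480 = 15.32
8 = 8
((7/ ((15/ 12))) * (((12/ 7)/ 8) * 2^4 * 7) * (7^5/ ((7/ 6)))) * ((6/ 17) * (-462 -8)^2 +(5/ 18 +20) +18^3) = 13794108338528/ 85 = 162283627512.09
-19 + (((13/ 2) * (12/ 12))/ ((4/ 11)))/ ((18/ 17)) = -305/ 144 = -2.12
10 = 10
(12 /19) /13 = 12 /247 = 0.05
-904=-904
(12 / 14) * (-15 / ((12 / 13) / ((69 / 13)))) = -1035 / 14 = -73.93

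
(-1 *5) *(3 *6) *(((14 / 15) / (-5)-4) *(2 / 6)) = 628 / 5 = 125.60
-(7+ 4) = -11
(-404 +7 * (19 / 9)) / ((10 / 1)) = -38.92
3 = 3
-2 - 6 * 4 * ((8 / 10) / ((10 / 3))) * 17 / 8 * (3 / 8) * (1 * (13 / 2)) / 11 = -10367 / 2200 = -4.71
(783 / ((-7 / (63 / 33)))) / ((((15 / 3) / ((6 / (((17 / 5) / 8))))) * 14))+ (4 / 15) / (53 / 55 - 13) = -56010166 / 1299837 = -43.09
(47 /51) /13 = 0.07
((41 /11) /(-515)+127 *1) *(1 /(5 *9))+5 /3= 1144289 /254925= 4.49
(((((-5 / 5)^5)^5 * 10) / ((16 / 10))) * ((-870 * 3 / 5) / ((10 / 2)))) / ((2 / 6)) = 3915 / 2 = 1957.50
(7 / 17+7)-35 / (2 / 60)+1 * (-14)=-17962 / 17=-1056.59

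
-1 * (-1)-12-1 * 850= -861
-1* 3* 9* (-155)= 4185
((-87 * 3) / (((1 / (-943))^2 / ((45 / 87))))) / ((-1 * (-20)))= -24009723 / 4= -6002430.75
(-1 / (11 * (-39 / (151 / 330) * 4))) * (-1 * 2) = -151 / 283140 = -0.00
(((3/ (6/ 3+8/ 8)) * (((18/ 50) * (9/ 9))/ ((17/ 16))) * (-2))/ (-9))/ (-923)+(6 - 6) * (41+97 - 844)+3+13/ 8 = 14513919/ 3138200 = 4.62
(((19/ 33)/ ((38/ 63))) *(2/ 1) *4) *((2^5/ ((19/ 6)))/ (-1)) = -16128/ 209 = -77.17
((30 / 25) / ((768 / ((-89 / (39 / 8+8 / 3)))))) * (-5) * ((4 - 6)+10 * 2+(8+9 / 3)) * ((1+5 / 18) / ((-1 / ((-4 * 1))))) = 59363 / 4344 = 13.67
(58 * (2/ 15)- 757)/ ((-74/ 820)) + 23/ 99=30413585/ 3663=8302.92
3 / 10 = 0.30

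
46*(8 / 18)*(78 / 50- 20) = -377.00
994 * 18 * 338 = 6047496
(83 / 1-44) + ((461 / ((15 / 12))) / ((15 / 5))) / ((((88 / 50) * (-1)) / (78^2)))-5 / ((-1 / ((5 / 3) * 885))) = -4592986 / 11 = -417544.18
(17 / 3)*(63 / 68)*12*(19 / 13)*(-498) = -596106 / 13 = -45854.31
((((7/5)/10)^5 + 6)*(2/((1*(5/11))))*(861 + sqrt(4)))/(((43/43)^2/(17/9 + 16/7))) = 95111.67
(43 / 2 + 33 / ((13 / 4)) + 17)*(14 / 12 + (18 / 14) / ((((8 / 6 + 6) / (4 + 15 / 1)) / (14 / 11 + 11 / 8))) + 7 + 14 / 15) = 27928003 / 32032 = 871.88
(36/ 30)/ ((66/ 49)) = 49/ 55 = 0.89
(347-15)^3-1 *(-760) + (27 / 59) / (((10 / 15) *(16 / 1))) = 69091601745 / 1888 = 36595128.04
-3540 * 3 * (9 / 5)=-19116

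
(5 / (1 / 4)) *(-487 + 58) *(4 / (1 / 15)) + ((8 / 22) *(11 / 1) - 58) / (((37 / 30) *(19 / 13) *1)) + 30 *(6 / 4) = -361893825 / 703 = -514784.96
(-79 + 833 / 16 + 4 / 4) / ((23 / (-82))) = 92.47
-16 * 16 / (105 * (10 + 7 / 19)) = -4864 / 20685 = -0.24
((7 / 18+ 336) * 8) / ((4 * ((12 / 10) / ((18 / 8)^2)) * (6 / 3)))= 90825 / 64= 1419.14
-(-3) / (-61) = -3 / 61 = -0.05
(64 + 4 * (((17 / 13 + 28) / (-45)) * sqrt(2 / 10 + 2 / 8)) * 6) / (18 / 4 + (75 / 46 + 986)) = 1472 / 22819- 35052 * sqrt(5) / 7416175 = 0.05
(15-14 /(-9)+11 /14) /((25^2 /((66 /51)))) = 4807 /133875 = 0.04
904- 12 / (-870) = 131082 / 145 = 904.01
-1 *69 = -69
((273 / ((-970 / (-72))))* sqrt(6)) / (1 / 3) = 29484* sqrt(6) / 485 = 148.91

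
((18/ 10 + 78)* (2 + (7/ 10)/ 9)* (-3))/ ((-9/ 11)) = 273581/ 450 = 607.96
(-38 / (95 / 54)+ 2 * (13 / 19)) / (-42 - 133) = 1922 / 16625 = 0.12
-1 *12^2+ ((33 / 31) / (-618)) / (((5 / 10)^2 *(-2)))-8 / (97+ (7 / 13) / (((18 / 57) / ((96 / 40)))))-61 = -4302734694 / 20981203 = -205.08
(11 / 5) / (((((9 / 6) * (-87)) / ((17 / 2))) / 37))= -6919 / 1305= -5.30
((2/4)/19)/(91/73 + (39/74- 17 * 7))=-0.00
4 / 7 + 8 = 60 / 7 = 8.57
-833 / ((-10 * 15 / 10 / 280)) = 46648 / 3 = 15549.33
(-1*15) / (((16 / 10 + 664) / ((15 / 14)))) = -1125 / 46592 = -0.02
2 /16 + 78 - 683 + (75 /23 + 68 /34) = -110329 /184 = -599.61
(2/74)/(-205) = -1/7585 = -0.00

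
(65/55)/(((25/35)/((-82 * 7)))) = -949.71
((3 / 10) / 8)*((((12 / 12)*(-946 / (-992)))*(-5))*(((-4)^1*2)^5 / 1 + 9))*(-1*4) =-46485021 / 1984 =-23429.95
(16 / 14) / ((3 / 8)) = 3.05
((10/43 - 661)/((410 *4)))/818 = -693/1406960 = -0.00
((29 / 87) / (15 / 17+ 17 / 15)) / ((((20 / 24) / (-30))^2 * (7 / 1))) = 55080 / 1799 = 30.62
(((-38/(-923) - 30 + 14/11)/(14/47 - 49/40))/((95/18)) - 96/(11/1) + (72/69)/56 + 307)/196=392026347227/252625991618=1.55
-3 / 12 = -1 / 4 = -0.25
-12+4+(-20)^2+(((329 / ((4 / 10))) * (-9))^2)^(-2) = 18833008998933045016 / 48043390303400625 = 392.00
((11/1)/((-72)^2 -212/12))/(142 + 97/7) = 21/1537219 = 0.00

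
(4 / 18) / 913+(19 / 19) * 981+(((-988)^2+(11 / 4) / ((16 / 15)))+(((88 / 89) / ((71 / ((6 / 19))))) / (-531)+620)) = 977747.58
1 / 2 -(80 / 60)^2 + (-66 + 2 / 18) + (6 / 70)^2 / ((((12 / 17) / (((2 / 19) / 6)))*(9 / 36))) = -9379723 / 139650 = -67.17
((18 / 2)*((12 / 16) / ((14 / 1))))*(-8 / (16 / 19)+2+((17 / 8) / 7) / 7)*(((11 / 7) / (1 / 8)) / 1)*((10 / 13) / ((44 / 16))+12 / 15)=-15231753 / 312130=-48.80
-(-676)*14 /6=4732 /3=1577.33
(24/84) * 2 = 4/7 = 0.57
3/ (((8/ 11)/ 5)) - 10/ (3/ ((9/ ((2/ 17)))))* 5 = -10035/ 8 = -1254.38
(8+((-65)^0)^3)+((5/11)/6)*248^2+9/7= 4669.68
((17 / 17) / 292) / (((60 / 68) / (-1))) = -17 / 4380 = -0.00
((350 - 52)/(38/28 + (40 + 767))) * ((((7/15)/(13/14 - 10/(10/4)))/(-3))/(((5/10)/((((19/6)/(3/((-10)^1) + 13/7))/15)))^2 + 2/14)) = 28929015136/21295510287255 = 0.00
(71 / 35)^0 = 1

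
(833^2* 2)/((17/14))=1142876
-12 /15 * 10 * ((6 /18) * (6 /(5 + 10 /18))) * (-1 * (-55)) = -792 /5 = -158.40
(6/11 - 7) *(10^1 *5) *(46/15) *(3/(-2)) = 1484.55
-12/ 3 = -4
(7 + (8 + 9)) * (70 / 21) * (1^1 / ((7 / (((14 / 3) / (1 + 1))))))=26.67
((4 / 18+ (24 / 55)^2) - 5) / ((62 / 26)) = -1623583 / 843975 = -1.92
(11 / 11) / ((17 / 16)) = 16 / 17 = 0.94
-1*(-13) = 13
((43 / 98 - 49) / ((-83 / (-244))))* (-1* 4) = 2322392 / 4067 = 571.03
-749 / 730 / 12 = -0.09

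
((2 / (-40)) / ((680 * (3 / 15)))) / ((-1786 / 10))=1 / 485792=0.00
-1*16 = -16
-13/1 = -13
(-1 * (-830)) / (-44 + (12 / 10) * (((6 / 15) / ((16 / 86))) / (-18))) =-249000 / 13243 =-18.80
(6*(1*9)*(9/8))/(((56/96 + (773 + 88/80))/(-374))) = -1363230/46481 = -29.33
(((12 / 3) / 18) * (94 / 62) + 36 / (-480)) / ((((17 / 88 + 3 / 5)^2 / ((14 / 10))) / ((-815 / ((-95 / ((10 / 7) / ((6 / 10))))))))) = 11.91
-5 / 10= -1 / 2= -0.50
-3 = -3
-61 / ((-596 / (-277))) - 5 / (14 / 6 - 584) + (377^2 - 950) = 141150.66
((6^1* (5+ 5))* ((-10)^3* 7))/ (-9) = 140000/ 3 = 46666.67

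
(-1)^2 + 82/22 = 52/11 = 4.73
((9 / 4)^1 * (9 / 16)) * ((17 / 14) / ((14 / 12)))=4131 / 3136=1.32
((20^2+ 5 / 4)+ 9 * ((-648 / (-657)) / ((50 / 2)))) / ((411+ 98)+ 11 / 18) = 0.79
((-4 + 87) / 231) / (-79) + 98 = 1788319 / 18249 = 98.00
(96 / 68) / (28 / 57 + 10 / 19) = 1.39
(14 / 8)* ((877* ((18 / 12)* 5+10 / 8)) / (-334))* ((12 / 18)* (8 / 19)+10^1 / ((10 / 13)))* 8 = -162652805 / 38076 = -4271.79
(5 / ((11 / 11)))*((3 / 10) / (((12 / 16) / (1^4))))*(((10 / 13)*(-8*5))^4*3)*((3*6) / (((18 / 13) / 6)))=921600000000 / 2197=419481110.61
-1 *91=-91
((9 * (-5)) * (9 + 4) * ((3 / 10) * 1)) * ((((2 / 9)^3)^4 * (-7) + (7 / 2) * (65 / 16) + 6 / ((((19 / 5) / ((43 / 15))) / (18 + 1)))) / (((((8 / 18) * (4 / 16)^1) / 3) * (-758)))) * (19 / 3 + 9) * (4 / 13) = 20832285019272449 / 7047953535888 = 2955.79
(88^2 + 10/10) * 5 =38725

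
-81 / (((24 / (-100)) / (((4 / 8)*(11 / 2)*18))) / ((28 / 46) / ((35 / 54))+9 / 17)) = 24533.83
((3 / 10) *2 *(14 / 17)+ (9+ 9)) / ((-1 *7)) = -2.64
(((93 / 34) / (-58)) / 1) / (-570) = 31 / 374680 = 0.00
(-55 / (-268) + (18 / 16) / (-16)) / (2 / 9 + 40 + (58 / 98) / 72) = 170079 / 50717392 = 0.00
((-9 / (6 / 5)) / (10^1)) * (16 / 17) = -12 / 17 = -0.71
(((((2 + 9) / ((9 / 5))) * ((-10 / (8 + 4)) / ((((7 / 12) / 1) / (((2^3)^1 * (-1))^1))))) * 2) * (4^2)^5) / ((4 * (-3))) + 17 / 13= -29989270387 / 2457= -12205645.25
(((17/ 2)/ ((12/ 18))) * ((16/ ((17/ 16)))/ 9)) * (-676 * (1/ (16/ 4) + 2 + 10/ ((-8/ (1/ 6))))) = -264992/ 9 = -29443.56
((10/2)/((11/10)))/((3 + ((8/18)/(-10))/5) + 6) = 0.51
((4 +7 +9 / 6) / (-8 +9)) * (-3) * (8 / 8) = -75 / 2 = -37.50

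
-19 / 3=-6.33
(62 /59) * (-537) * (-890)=29631660 /59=502231.53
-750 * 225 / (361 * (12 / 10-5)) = 843750 / 6859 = 123.01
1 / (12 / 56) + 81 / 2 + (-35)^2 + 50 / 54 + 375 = 88889 / 54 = 1646.09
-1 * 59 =-59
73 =73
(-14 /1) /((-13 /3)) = 42 /13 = 3.23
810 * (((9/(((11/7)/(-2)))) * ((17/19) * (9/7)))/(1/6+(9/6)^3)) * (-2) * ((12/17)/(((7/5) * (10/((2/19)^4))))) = 120932352/3241213591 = 0.04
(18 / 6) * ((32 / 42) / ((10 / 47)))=376 / 35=10.74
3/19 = 0.16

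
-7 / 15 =-0.47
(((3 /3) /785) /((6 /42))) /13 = 7 /10205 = 0.00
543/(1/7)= 3801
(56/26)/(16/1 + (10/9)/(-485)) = 12222/90779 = 0.13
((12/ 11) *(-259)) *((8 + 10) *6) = -335664/ 11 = -30514.91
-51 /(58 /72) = -1836 /29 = -63.31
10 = 10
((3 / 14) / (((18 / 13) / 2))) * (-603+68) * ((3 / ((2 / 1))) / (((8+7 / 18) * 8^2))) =-62595 / 135296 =-0.46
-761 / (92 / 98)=-37289 / 46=-810.63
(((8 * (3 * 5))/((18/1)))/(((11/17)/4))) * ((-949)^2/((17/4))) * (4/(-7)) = -1152769280/231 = -4990343.20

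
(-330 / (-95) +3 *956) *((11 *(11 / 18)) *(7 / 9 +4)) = 15770293 / 171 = 92223.94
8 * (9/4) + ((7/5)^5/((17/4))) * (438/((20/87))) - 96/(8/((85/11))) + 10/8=27320926223/11687500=2337.62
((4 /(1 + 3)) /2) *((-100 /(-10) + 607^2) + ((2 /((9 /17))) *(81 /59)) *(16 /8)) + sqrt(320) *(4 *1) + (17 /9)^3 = 32 *sqrt(5) + 15848815931 /86022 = 184312.98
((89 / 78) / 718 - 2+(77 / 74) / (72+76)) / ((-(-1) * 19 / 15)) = -1526780725 / 971146696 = -1.57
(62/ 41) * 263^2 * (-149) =-638983222/ 41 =-15584956.63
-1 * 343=-343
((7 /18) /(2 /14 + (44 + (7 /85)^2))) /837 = 354025 /33640389288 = 0.00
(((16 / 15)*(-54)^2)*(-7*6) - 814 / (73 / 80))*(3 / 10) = -72012048 / 1825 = -39458.66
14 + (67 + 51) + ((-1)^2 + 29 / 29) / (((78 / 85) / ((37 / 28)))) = 147289 / 1092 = 134.88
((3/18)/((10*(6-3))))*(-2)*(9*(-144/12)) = 6/5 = 1.20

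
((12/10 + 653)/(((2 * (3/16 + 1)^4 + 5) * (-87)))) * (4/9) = -428736512/1151640315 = -0.37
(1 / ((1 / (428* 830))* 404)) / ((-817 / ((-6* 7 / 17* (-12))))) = -44760240 / 1402789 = -31.91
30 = 30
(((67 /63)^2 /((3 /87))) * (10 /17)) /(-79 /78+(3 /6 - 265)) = -0.07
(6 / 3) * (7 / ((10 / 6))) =42 / 5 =8.40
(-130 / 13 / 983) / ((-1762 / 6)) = 30 / 866023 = 0.00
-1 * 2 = -2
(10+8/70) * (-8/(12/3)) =-708/35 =-20.23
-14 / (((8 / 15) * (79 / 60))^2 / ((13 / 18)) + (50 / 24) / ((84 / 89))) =-114660000 / 23670061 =-4.84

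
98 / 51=1.92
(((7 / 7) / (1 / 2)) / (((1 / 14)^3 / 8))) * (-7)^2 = 2151296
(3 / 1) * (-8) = -24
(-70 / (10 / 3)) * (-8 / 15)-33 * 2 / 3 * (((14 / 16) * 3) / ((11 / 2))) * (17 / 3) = -48.30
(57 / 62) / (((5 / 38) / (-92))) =-99636 / 155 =-642.81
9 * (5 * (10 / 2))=225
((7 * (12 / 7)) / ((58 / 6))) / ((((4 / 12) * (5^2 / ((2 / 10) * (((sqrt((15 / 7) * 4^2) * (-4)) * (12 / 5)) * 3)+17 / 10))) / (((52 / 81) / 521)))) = 1768 / 5665875 - 39936 * sqrt(105) / 66101875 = -0.01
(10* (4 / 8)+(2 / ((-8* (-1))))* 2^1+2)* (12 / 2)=45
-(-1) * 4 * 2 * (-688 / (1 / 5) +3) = -27496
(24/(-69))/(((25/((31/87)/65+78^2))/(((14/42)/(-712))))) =34405051/868183875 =0.04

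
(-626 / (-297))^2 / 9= 391876 / 793881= 0.49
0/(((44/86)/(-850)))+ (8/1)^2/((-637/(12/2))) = -384/637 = -0.60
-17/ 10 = -1.70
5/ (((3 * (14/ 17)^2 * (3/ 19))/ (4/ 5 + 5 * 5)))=236113/ 588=401.55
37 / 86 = 0.43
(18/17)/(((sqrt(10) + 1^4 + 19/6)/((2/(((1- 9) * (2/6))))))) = -405/901 + 486 * sqrt(10)/4505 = -0.11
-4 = -4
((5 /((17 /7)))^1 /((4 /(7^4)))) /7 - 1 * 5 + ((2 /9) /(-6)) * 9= 171.21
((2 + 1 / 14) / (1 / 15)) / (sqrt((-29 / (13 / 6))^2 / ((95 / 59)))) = 65 *sqrt(5605) / 1652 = 2.95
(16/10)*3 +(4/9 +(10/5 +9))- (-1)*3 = 866/45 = 19.24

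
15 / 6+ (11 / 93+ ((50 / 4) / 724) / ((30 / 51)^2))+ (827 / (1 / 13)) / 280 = 774189347 / 18852960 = 41.06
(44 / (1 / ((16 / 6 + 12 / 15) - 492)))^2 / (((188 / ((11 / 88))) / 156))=168938891264 / 3525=47925926.60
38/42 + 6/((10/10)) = 145/21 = 6.90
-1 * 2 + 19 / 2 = 15 / 2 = 7.50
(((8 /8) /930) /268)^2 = 1 /62120577600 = 0.00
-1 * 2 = -2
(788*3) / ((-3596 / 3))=-1773 / 899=-1.97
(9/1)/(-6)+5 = 7/2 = 3.50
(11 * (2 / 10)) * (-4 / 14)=-22 / 35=-0.63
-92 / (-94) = 46 / 47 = 0.98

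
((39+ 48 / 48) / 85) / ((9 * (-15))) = -8 / 2295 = -0.00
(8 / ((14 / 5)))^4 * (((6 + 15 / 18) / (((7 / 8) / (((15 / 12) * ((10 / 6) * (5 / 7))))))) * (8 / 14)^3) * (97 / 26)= 2545280000000 / 4721372019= 539.10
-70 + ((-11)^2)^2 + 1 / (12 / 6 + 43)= 655696 / 45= 14571.02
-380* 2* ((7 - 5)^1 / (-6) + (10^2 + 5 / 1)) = -238640 / 3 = -79546.67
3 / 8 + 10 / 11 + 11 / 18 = 1501 / 792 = 1.90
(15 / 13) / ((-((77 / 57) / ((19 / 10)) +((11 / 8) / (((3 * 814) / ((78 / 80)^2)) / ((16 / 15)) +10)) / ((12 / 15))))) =-745450560 / 459798053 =-1.62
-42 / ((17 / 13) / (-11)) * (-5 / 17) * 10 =-300300 / 289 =-1039.10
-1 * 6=-6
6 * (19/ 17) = 114/ 17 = 6.71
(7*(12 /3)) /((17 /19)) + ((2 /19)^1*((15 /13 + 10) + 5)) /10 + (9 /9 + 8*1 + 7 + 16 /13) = 204470 /4199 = 48.69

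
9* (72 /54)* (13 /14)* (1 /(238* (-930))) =-0.00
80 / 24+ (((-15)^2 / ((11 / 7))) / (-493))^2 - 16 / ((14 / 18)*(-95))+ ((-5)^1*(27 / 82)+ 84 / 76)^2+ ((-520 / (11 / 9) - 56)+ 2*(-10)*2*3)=-4478796732240457507 / 7495548430981380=-597.53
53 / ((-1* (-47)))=53 / 47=1.13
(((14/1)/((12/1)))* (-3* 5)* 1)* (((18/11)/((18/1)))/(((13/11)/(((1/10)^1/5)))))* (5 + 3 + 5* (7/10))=-161/520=-0.31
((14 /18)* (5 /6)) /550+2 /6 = 0.33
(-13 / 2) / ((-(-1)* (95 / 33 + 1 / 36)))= -2574 / 1151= -2.24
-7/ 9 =-0.78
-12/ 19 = -0.63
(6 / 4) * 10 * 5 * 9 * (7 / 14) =337.50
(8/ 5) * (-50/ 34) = -40/ 17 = -2.35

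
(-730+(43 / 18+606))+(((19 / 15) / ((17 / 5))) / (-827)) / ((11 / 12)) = -338528029 / 2783682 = -121.61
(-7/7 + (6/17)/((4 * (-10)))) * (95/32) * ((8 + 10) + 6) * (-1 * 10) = 97755/136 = 718.79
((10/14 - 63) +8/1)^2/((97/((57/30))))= 274360/4753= 57.72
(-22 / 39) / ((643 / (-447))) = 3278 / 8359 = 0.39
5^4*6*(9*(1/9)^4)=1250/243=5.14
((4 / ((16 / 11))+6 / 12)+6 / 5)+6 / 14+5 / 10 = 753 / 140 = 5.38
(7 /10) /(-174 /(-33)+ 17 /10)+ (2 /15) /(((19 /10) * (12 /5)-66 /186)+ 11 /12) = 0.13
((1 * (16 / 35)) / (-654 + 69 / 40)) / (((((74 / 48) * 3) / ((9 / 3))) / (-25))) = 25600 / 2252523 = 0.01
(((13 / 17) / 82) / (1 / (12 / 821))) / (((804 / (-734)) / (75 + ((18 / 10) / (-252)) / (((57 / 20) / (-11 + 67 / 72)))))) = -10283055575 / 1101428043912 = -0.01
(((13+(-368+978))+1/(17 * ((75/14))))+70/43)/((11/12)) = 12453028/18275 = 681.42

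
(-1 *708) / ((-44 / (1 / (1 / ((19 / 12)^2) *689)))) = 21299 / 363792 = 0.06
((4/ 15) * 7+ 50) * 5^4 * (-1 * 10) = -972500/ 3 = -324166.67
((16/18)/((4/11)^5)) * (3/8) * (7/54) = 1127357/165888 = 6.80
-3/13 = -0.23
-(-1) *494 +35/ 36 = 17819/ 36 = 494.97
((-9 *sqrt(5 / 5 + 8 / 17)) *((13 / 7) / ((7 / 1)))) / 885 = -39 *sqrt(17) / 49147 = -0.00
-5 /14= -0.36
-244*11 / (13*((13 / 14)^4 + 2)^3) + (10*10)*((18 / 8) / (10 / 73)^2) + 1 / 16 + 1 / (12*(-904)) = 659288146670714939195299 / 55030958172769546656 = 11980.31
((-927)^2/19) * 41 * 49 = 1726391961/19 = 90862734.79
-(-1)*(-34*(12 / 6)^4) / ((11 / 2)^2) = -2176 / 121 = -17.98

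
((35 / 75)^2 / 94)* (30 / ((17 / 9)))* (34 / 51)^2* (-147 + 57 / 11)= -20384 / 8789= -2.32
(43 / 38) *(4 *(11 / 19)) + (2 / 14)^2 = 46715 / 17689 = 2.64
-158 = -158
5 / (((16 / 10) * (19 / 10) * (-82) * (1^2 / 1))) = -125 / 6232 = -0.02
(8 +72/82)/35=52/205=0.25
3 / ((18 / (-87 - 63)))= -25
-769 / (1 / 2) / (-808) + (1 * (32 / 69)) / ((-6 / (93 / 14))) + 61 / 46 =529997 / 195132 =2.72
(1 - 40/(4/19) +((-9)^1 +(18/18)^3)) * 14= -2758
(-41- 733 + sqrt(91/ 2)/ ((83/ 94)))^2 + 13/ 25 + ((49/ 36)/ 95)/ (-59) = 4164174400232287/ 6950312100- 72756*sqrt(182)/ 83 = 587309.19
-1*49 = -49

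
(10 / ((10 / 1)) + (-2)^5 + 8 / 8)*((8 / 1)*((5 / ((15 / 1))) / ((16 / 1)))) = -5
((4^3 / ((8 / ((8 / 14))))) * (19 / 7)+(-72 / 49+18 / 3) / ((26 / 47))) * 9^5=1216298.16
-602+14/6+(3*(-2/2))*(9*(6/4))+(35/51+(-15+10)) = -644.48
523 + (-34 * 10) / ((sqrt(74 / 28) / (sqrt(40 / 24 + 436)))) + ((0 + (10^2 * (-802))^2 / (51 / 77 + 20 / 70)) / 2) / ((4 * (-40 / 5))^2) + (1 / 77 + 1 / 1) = 595962460889 / 179872 -340 * sqrt(2040402) / 111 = 3308883.30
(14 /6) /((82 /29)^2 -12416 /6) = -5887 /5200756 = -0.00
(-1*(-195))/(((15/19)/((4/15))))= 65.87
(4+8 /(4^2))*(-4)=-18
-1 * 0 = 0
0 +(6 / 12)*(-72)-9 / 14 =-513 / 14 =-36.64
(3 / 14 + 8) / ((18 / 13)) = 1495 / 252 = 5.93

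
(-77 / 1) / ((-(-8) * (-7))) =11 / 8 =1.38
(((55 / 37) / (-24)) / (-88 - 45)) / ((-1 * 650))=-0.00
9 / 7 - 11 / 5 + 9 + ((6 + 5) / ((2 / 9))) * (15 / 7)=7991 / 70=114.16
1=1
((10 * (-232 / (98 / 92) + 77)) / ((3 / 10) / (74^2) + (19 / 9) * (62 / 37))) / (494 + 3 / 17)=-578017537200 / 717696447083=-0.81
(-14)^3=-2744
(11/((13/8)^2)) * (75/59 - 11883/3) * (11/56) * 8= -1809184256/69797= -25920.66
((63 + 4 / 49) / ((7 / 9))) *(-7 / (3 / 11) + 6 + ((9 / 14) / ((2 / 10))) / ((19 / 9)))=-134263767 / 91238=-1471.58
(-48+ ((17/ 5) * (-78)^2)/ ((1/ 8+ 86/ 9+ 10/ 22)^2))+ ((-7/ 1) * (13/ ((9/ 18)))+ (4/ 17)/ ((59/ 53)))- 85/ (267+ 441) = -110629625635033/ 3877561631220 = -28.53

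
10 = 10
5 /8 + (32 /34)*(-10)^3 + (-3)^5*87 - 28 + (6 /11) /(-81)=-893049275 /40392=-22109.56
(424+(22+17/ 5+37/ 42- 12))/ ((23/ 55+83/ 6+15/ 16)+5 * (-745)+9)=-0.12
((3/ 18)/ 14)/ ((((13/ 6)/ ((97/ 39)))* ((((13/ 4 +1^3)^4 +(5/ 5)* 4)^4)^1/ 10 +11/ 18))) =1249835483136/ 108795006846023646143723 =0.00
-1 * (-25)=25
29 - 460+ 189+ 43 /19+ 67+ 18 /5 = -16068 /95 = -169.14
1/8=0.12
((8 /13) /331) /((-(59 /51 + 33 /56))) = -22848 /21459061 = -0.00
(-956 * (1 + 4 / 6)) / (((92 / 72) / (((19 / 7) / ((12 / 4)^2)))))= -181640 / 483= -376.07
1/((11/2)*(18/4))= 4/99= 0.04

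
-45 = -45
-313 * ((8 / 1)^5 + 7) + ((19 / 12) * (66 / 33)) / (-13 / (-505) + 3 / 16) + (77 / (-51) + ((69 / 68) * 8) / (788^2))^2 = -4431561911270941154062133 / 431986831602340032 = -10258557.87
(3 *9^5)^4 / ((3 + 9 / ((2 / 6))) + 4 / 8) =1969541804367222465762 / 61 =32287570563397089602.66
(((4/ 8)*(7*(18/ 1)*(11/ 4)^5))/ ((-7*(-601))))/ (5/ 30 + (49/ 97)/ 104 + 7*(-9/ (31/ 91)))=-169982405307/ 13334898840448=-0.01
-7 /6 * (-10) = 35 /3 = 11.67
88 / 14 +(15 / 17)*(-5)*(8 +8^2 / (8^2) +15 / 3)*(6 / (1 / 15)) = -5552.54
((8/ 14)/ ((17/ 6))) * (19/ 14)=228/ 833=0.27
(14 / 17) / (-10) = -7 / 85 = -0.08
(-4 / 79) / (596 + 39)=-4 / 50165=-0.00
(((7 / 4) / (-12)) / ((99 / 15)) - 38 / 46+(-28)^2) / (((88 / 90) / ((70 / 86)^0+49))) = 3566473375 / 89056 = 40047.54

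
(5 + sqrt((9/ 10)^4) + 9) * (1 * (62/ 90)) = 45911/ 4500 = 10.20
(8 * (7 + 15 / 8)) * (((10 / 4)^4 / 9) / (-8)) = -44375 / 1152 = -38.52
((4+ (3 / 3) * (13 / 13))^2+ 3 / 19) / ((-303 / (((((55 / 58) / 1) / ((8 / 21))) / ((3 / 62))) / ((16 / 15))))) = -14262325 / 3561664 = -4.00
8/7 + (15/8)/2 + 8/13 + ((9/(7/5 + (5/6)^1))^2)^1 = 123761725/6535984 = 18.94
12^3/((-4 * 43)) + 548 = 23132/43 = 537.95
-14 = -14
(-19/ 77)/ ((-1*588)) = 19/ 45276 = 0.00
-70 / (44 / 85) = -2975 / 22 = -135.23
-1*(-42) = 42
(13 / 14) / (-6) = -13 / 84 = -0.15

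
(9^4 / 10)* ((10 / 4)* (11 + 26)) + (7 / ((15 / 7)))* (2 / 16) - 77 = 7273519 / 120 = 60612.66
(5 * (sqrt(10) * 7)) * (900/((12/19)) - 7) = 49630 * sqrt(10) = 156943.84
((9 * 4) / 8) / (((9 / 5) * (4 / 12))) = 15 / 2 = 7.50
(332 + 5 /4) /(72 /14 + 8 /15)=139965 /2384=58.71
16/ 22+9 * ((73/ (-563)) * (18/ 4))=-56035/ 12386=-4.52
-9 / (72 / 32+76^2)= -36 / 23113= -0.00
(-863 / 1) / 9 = -863 / 9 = -95.89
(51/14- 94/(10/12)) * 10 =-1091.57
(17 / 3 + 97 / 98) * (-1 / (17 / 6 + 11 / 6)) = -1957 / 1372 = -1.43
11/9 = 1.22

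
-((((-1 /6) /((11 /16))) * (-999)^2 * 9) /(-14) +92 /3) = -35935120 /231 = -155563.29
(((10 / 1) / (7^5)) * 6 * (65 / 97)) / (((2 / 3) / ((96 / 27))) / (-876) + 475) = 6073600 / 1205971175507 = 0.00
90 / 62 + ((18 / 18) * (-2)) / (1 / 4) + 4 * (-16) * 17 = -1094.55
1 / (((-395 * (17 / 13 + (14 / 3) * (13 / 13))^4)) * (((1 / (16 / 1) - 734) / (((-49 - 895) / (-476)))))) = 8735553216 / 1626847341702356515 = 0.00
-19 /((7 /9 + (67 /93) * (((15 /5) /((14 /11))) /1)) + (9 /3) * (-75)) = 74214 /869179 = 0.09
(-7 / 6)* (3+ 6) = -21 / 2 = -10.50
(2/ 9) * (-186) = -124/ 3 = -41.33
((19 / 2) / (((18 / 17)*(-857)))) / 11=-323 / 339372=-0.00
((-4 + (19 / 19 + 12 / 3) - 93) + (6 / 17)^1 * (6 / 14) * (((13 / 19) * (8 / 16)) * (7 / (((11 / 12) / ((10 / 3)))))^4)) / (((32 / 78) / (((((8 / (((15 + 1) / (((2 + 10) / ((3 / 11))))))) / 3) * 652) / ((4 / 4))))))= 108387155182618 / 429913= 252114160.73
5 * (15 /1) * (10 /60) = 25 /2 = 12.50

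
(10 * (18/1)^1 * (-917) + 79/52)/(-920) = 8583041/47840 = 179.41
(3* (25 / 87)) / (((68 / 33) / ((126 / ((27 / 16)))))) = 15400 / 493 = 31.24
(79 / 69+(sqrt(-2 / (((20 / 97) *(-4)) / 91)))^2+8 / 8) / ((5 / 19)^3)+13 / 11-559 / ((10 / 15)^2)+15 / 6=41640663617 / 3795000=10972.51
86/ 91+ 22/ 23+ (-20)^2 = 841180/ 2093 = 401.90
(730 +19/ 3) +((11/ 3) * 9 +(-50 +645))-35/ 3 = 4058/ 3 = 1352.67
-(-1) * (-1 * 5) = -5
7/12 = 0.58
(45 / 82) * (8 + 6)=7.68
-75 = -75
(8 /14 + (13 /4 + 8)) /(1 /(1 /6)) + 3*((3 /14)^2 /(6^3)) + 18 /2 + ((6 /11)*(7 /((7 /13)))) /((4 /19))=2310509 /51744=44.65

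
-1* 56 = -56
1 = 1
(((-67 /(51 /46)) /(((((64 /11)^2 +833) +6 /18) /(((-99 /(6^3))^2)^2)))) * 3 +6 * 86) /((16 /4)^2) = 152687239323955 /4734572691456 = 32.25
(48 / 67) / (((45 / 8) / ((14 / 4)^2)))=1568 / 1005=1.56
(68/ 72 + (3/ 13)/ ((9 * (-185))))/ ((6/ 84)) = 286153/ 21645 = 13.22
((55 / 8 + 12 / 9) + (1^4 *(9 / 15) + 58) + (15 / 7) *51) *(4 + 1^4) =147919 / 168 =880.47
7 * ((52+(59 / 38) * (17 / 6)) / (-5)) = -90013 / 1140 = -78.96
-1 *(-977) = 977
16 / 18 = 8 / 9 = 0.89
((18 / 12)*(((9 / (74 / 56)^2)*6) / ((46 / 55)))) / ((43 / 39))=68108040 / 1353941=50.30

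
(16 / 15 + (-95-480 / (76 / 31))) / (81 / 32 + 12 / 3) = -2642272 / 59565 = -44.36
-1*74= -74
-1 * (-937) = 937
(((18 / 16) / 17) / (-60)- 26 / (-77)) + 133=27926009 / 209440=133.34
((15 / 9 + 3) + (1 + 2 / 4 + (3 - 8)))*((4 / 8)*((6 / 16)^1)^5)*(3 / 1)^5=1.05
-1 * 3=-3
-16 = -16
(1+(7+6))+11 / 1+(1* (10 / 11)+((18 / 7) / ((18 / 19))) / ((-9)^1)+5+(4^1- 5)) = 20518 / 693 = 29.61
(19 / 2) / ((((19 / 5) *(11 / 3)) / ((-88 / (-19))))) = 3.16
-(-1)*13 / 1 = 13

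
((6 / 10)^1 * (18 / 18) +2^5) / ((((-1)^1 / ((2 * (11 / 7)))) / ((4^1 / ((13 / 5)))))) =-14344 / 91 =-157.63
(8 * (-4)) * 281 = -8992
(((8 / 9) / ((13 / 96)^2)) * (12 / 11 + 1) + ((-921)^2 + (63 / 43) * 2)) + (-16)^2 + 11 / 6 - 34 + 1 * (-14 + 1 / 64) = 13023542713955 / 15347904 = 848555.13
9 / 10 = 0.90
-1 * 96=-96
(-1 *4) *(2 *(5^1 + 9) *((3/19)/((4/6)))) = -504/19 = -26.53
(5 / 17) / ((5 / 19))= 19 / 17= 1.12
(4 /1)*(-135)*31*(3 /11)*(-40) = 2008800 /11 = 182618.18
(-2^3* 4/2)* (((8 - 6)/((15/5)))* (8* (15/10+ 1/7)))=-2944/21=-140.19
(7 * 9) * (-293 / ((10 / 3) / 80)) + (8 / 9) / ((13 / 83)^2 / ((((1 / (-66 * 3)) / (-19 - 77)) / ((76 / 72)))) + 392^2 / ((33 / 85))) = -14967100149110749 / 33784558908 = -443016.00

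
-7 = -7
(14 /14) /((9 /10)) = 10 /9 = 1.11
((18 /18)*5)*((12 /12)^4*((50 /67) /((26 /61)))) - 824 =-710079 /871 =-815.25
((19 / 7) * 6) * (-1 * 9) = -1026 / 7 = -146.57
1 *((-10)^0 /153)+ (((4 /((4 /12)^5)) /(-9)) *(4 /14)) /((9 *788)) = 461 /210987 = 0.00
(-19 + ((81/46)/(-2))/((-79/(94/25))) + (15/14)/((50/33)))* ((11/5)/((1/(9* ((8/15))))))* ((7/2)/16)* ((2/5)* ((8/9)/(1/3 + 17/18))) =-1532083542/130596875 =-11.73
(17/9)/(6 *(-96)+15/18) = -2/609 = -0.00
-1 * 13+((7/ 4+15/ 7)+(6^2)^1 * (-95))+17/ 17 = -95987/ 28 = -3428.11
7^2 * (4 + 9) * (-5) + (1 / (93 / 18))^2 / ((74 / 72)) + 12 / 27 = -1019087513 / 320013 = -3184.52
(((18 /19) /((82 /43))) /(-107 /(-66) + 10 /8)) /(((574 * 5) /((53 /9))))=150414 /423670835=0.00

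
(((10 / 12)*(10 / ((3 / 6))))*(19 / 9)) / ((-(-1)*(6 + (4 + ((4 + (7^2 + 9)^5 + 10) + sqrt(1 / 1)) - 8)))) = 190 / 3544326639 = 0.00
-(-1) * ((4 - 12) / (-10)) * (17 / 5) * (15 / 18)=34 / 15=2.27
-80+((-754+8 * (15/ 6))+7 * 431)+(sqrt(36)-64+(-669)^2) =449706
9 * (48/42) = 72/7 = 10.29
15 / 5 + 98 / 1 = 101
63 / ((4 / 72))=1134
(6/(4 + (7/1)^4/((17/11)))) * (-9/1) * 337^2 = -104256342/26479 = -3937.32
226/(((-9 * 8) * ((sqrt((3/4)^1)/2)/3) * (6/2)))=-113 * sqrt(3)/27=-7.25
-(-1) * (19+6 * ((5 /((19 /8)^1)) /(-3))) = 281 /19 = 14.79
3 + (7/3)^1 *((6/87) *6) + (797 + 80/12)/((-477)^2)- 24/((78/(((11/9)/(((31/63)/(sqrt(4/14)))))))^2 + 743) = 278722758371048/70325441696709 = 3.96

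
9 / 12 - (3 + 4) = -25 / 4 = -6.25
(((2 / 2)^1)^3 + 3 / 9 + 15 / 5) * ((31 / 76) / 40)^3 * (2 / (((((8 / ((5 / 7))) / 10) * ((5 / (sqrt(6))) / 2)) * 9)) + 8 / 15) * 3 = 387283 * sqrt(6) / 353990246400 + 387283 / 52677120000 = 0.00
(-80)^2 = 6400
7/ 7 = 1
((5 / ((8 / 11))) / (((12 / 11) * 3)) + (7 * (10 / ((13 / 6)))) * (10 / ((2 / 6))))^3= 48096103169604379625 / 52481654784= 916436483.71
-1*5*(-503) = 2515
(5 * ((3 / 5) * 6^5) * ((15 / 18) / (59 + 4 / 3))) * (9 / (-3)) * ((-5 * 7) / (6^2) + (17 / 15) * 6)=-5633.30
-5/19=-0.26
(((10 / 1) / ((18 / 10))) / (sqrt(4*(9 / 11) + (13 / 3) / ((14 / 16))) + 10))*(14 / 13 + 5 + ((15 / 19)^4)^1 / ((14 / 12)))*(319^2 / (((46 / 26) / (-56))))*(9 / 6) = -2978164011570055 / 158861299 + 38677454695715*sqrt(4389) / 476583897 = -13370424.27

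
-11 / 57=-0.19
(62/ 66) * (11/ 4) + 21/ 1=283/ 12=23.58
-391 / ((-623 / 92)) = 57.74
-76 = -76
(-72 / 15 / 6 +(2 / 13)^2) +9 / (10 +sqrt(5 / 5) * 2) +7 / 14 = 1601 / 3380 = 0.47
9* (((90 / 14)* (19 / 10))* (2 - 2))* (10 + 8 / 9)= 0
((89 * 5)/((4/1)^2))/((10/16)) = 89/2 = 44.50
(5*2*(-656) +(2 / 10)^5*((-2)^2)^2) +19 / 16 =-327940369 / 50000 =-6558.81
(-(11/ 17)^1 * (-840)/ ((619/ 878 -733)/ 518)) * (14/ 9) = -3922229696/ 6558141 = -598.07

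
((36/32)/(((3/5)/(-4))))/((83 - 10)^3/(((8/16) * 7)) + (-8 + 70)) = -105/1556936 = -0.00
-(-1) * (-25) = -25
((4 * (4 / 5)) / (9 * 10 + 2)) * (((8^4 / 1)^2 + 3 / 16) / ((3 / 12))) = 268435459 / 115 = 2334221.38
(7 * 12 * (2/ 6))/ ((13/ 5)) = 140/ 13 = 10.77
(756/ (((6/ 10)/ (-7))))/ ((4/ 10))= -22050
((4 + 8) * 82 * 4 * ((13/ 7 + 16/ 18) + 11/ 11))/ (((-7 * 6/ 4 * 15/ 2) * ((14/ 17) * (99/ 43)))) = -452681984/ 4584195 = -98.75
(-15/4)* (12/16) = -45/16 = -2.81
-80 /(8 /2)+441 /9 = 29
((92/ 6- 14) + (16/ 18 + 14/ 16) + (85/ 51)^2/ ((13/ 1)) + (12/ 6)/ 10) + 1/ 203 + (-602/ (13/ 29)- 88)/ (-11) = 133.60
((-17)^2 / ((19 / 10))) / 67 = 2890 / 1273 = 2.27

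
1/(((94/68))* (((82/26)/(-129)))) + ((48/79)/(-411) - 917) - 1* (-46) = -18782643837/20855921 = -900.59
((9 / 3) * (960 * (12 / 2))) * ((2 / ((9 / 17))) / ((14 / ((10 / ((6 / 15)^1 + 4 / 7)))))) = 48000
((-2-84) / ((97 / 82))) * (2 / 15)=-14104 / 1455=-9.69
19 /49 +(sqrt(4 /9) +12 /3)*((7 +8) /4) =1753 /98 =17.89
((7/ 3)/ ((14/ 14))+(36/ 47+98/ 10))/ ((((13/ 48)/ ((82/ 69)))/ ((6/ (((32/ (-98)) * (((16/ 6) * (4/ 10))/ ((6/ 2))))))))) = -82214307/ 28106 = -2925.15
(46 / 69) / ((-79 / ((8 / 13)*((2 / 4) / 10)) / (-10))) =8 / 3081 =0.00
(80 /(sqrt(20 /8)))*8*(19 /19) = 128*sqrt(10) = 404.77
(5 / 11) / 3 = 0.15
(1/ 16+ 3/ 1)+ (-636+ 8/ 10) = -50571/ 80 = -632.14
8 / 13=0.62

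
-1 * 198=-198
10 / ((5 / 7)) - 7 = 7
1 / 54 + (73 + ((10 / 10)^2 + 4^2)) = 90.02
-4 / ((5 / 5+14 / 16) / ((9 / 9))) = -32 / 15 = -2.13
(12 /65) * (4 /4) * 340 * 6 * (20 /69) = 32640 /299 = 109.16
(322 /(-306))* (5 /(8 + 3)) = -805 /1683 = -0.48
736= 736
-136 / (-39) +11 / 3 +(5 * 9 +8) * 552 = 380421 / 13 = 29263.15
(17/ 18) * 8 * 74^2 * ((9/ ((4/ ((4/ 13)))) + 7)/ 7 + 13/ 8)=30766906/ 273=112699.29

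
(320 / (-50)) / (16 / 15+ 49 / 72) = -3.66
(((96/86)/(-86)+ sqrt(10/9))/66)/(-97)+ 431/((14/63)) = 7652813165/3945766 - sqrt(10)/19206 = 1939.50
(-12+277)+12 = 277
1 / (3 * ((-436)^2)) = 1 / 570288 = 0.00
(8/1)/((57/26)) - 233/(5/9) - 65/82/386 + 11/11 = -3741411533/9020820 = -414.75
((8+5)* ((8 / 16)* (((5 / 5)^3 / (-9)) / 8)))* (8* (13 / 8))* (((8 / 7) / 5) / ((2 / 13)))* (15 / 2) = -2197 / 168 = -13.08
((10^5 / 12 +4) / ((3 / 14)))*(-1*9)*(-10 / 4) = 875420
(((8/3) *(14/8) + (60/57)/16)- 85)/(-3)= 18301/684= 26.76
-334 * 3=-1002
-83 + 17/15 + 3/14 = -17147/210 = -81.65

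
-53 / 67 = -0.79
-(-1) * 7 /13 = 7 /13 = 0.54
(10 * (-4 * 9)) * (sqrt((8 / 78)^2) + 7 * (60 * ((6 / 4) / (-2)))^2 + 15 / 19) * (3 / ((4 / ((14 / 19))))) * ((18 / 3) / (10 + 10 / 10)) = -79412780160 / 51623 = -1538321.68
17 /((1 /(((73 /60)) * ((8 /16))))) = 1241 /120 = 10.34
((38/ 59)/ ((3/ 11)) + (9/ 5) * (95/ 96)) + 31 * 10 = 1779305/ 5664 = 314.14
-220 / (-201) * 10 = 2200 / 201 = 10.95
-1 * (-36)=36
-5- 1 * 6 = -11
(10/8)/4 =5/16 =0.31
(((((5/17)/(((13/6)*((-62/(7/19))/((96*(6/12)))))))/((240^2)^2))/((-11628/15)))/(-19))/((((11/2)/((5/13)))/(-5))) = 7/25266985842548736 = 0.00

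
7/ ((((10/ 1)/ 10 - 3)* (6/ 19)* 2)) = -5.54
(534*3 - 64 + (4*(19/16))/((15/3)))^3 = 29158388419139/8000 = 3644798552.39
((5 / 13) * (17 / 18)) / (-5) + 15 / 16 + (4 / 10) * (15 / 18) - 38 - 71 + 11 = -96.80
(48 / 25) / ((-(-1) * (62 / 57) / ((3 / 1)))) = 4104 / 775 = 5.30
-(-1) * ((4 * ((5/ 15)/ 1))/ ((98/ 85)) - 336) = -49222/ 147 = -334.84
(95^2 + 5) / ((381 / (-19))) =-57190 / 127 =-450.31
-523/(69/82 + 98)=-42886/8105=-5.29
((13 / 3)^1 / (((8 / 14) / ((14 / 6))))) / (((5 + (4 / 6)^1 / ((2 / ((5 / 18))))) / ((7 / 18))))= 4459 / 3300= 1.35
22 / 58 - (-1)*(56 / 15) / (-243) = 0.36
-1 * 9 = -9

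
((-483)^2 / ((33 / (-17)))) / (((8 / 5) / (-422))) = 1394679405 / 44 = 31697259.20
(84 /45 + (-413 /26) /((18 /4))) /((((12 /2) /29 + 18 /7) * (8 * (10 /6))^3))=-197519 /782080000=-0.00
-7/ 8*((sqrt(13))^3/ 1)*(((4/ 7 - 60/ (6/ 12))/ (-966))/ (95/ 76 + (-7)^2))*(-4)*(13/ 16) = 35321*sqrt(13)/ 388332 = 0.33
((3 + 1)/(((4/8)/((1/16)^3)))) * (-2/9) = -1/2304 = -0.00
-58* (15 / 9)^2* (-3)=1450 / 3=483.33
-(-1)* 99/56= 99/56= 1.77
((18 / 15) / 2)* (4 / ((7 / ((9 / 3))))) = 36 / 35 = 1.03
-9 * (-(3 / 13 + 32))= 290.08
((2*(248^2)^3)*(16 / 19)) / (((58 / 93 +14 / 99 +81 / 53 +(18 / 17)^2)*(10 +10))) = 87492469086707804798976 / 15248203475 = 5737887038965.28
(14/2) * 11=77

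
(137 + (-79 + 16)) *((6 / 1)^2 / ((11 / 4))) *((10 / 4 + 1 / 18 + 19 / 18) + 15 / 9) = 56240 / 11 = 5112.73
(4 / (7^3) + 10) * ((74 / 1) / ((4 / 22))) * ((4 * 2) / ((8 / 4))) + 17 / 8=44730247 / 2744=16301.11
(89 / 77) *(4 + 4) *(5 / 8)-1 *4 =137 / 77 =1.78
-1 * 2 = -2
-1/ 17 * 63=-63/ 17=-3.71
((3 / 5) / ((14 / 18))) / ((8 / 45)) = 243 / 56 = 4.34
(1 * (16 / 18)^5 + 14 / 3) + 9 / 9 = 367379 / 59049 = 6.22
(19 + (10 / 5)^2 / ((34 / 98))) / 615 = 173 / 3485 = 0.05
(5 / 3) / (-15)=-1 / 9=-0.11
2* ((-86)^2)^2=109401632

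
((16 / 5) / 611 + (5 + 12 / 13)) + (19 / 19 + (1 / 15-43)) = -329986 / 9165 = -36.01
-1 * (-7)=7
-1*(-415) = 415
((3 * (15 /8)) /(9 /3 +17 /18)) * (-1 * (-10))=2025 /142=14.26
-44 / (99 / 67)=-268 / 9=-29.78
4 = 4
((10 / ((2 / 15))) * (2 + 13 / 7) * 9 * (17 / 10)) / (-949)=-61965 / 13286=-4.66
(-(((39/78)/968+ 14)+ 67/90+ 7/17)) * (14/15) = -157134019/11107800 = -14.15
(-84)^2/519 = 2352/173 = 13.60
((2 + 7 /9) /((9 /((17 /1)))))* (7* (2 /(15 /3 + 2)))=10.49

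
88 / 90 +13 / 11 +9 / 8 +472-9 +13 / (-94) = 86759149 / 186120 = 466.15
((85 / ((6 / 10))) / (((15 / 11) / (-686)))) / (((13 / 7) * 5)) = -897974 / 117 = -7674.99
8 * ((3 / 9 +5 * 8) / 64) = 5.04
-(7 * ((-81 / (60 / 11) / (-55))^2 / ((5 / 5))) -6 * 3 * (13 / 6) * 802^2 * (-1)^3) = -25084956.51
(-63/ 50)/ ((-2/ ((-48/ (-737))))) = 756/ 18425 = 0.04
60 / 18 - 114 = -332 / 3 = -110.67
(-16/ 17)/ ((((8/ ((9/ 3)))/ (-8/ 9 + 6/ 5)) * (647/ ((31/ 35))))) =-0.00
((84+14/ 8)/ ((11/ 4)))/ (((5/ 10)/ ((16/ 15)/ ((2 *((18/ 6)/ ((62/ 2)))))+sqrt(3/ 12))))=185563/ 495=374.87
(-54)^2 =2916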